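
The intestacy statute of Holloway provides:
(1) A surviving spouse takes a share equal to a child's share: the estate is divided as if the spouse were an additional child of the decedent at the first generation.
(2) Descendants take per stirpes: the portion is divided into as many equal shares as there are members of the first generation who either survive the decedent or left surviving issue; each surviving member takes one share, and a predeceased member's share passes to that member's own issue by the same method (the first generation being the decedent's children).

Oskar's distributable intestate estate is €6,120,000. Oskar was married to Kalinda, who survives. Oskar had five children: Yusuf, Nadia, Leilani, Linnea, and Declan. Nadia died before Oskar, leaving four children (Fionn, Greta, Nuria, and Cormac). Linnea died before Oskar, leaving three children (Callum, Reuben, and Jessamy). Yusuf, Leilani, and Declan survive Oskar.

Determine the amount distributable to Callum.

Callum receives €340,000.

The spouse counts as an additional share at the children's level, so there are 6 primary shares of €1,020,000. Kalinda takes one such share (€1,020,000).
The children's combined portion (€5,100,000) is divided into 5 shares of €1,020,000: Yusuf, Leilani, and Declan each take €1,020,000; Nadia's €1,020,000 share passes to Nadia's issue; Linnea's €1,020,000 share passes to Linnea's issue.
Nadia's share (€1,020,000) is divided into 4 shares of €255,000: Fionn, Greta, Nuria, and Cormac each take €255,000.
Linnea's share (€1,020,000) is divided into 3 shares of €340,000: Callum, Reuben, and Jessamy each take €340,000.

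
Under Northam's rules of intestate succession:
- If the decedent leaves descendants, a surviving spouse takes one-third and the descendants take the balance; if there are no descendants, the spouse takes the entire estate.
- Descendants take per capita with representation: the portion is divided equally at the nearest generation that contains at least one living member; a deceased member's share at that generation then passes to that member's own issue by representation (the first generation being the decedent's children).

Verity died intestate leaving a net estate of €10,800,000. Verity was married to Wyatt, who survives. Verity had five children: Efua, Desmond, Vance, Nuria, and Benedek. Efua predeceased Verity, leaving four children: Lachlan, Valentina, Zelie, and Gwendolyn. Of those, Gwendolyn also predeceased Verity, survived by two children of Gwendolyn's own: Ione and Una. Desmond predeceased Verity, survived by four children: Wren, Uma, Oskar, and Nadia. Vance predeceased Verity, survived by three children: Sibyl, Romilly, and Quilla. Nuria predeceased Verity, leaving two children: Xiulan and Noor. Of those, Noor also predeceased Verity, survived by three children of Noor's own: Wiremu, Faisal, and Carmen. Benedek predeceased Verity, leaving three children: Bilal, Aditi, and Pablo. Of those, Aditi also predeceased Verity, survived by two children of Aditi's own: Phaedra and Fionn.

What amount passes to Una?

Wyatt takes one-third of €10,800,000 = €3,600,000. The remaining €7,200,000 passes to the descendants.
No child survives, so the initial division is made at the grandchildren's generation.
The descendants' portion (€7,200,000) is divided into 16 shares of €450,000: Lachlan, Valentina, Zelie, Wren, Uma, Oskar, Nadia, Sibyl, Romilly, Quilla, Xiulan, Bilal, and Pablo each take €450,000; Gwendolyn's €450,000 share passes to Gwendolyn's issue; Noor's €450,000 share passes to Noor's issue; Aditi's €450,000 share passes to Aditi's issue.
Gwendolyn's share (€450,000) is divided into 2 shares of €225,000: Ione and Una each take €225,000.
Noor's share (€450,000) is divided into 3 shares of €150,000: Wiremu, Faisal, and Carmen each take €150,000.
Aditi's share (€450,000) is divided into 2 shares of €225,000: Phaedra and Fionn each take €225,000.

Una receives €225,000.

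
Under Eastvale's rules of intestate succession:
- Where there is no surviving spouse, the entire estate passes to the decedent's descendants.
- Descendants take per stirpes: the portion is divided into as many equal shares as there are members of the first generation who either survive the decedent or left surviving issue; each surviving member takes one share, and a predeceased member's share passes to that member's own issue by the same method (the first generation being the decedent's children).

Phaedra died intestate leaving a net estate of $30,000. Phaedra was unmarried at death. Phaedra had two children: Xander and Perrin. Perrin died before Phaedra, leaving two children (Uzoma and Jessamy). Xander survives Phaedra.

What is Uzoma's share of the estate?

The entire $30,000 passes to the descendants.
That amount ($30,000) is divided into 2 shares of $15,000: Xander takes $15,000; Perrin's $15,000 share passes to Perrin's issue.
Perrin's share ($15,000) is divided into 2 shares of $7,500: Uzoma and Jessamy each take $7,500.

Uzoma receives $7,500.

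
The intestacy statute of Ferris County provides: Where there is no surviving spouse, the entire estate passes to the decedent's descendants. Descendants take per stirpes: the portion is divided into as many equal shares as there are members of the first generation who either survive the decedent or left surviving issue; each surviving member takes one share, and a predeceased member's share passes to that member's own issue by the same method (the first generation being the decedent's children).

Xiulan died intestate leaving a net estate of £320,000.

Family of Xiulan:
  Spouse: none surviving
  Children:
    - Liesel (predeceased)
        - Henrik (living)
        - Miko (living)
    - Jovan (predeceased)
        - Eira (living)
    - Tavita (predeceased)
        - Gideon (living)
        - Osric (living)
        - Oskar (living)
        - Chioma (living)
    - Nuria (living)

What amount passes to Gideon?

The entire £320,000 passes to the descendants.
That amount (£320,000) is divided into 4 shares of £80,000: Nuria takes £80,000; Liesel's £80,000 share passes to Liesel's issue; Jovan's £80,000 share passes to Jovan's issue; Tavita's £80,000 share passes to Tavita's issue.
Liesel's share (£80,000) is divided into 2 shares of £40,000: Henrik and Miko each take £40,000.
Jovan's share (£80,000) passes entirely to Eira.
Tavita's share (£80,000) is divided into 4 shares of £20,000: Gideon, Osric, Oskar, and Chioma each take £20,000.

Gideon receives £20,000.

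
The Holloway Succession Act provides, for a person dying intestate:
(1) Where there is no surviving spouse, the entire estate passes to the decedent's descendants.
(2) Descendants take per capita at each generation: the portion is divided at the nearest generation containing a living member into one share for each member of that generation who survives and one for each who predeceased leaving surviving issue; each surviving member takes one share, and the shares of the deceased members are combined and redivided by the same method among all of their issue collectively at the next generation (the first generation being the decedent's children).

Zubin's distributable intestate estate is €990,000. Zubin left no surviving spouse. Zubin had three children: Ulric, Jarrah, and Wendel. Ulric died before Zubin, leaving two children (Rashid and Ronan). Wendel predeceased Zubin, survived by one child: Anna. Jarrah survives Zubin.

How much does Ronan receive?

The entire €990,000 passes to the descendants.
That amount (€990,000) is divided at the children's generation into 3 shares of €330,000. Jarrah takes €330,000. The 2 shares of the deceased (Ulric and Wendel) are combined into a pool of €660,000.
That pool (€660,000) is divided at the grandchildren's generation equally among Rashid, Ronan, and Anna: €220,000 each.

Ronan receives €220,000.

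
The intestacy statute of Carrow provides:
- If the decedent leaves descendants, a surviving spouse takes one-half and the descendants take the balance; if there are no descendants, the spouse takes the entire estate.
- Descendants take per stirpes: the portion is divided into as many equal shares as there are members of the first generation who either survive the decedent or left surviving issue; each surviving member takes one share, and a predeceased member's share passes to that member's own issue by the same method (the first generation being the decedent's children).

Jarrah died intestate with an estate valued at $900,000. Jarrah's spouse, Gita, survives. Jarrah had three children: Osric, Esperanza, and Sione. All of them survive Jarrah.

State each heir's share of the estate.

Gita: $450,000; Osric: $150,000; Esperanza: $150,000; Sione: $150,000

Gita takes one-half of $900,000 = $450,000. The remaining $450,000 passes to the descendants.
The descendants' portion ($450,000) is divided into 3 shares of $150,000: Osric, Esperanza, and Sione each take $150,000.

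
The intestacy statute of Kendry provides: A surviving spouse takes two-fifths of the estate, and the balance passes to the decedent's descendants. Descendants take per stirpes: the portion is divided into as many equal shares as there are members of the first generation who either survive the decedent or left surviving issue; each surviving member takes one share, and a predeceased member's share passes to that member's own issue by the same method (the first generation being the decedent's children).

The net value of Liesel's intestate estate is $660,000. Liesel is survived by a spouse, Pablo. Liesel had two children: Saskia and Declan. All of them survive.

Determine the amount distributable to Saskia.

Pablo takes two-fifths of $660,000 = $264,000. The remaining $396,000 passes to the descendants.
The descendants' portion ($396,000) is divided into 2 shares of $198,000: Saskia and Declan each take $198,000.

Saskia receives $198,000.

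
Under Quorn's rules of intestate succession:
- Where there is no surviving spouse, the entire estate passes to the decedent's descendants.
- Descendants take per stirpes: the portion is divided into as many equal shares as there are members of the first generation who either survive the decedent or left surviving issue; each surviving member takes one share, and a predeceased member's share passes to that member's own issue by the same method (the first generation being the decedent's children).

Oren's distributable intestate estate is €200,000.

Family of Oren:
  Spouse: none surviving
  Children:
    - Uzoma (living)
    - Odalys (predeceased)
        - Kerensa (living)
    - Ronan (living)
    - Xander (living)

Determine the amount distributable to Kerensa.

The entire €200,000 passes to the descendants.
That amount (€200,000) is divided into 4 shares of €50,000: Uzoma, Ronan, and Xander each take €50,000; Odalys's €50,000 share passes to Odalys's issue.
Odalys's share (€50,000) passes entirely to Kerensa.

Kerensa receives €50,000.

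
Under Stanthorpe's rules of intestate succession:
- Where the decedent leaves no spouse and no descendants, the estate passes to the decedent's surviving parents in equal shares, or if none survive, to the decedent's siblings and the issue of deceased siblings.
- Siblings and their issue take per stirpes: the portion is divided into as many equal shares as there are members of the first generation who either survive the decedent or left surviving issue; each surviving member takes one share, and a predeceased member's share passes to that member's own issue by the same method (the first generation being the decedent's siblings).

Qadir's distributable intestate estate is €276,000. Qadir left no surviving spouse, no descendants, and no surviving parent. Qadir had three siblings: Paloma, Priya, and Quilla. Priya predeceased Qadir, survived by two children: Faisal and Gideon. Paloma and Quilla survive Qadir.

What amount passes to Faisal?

Faisal receives €46,000.

The entire €276,000 passes to the siblings and their issue.
That amount (€276,000) is divided into 3 shares of €92,000: Paloma and Quilla each take €92,000; Priya's €92,000 share passes to Priya's issue.
Priya's share (€92,000) is divided into 2 shares of €46,000: Faisal and Gideon each take €46,000.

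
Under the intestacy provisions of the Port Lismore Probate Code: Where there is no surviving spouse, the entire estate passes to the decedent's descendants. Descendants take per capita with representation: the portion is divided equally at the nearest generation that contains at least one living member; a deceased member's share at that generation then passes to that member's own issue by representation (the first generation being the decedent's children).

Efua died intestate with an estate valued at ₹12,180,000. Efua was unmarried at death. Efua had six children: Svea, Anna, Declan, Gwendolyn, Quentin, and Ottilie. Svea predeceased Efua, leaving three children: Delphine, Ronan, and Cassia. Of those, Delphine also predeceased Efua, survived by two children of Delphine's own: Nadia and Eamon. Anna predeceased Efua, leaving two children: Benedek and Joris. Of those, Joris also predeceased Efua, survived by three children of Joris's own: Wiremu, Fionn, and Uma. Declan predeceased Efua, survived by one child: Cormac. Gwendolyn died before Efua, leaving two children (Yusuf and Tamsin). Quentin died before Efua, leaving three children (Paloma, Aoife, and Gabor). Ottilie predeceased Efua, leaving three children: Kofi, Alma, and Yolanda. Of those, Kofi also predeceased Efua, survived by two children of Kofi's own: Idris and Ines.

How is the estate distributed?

The entire ₹12,180,000 passes to the descendants.
No child survives, so the initial division is made at the grandchildren's generation.
That amount (₹12,180,000) is divided into 14 shares of ₹870,000: Ronan, Cassia, Benedek, Cormac, Yusuf, Tamsin, Paloma, Aoife, Gabor, Alma, and Yolanda each take ₹870,000; Delphine's ₹870,000 share passes to Delphine's issue; Joris's ₹870,000 share passes to Joris's issue; Kofi's ₹870,000 share passes to Kofi's issue.
Delphine's share (₹870,000) is divided into 2 shares of ₹435,000: Nadia and Eamon each take ₹435,000.
Joris's share (₹870,000) is divided into 3 shares of ₹290,000: Wiremu, Fionn, and Uma each take ₹290,000.
Kofi's share (₹870,000) is divided into 2 shares of ₹435,000: Idris and Ines each take ₹435,000.

Nadia: ₹435,000; Eamon: ₹435,000; Ronan: ₹870,000; Cassia: ₹870,000; Benedek: ₹870,000; Wiremu: ₹290,000; Fionn: ₹290,000; Uma: ₹290,000; Cormac: ₹870,000; Yusuf: ₹870,000; Tamsin: ₹870,000; Paloma: ₹870,000; Aoife: ₹870,000; Gabor: ₹870,000; Idris: ₹435,000; Ines: ₹435,000; Alma: ₹870,000; Yolanda: ₹870,000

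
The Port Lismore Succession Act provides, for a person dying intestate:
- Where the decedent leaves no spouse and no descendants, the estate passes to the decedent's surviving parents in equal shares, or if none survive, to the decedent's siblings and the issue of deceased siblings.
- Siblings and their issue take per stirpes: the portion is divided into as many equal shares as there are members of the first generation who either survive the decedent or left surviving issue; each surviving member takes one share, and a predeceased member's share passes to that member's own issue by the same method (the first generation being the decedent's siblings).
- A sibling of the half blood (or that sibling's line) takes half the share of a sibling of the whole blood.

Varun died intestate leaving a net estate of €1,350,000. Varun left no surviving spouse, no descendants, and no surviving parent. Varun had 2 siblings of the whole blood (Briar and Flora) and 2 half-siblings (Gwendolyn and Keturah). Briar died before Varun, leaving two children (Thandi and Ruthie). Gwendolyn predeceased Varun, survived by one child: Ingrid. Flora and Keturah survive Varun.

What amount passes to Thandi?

Thandi receives €225,000.

The entire €1,350,000 passes to the siblings and their issue.
Counting each half-blood sibling's line as half a unit, there are 3 units in €1,350,000, so one unit is €450,000. Whole-blood lines (Briar and Flora) take €450,000 each; half-blood lines (Gwendolyn and Keturah) take €225,000 each.
Briar's share (€450,000) is divided into 2 shares of €225,000: Thandi and Ruthie each take €225,000.
Gwendolyn's share (€225,000) passes entirely to Ingrid.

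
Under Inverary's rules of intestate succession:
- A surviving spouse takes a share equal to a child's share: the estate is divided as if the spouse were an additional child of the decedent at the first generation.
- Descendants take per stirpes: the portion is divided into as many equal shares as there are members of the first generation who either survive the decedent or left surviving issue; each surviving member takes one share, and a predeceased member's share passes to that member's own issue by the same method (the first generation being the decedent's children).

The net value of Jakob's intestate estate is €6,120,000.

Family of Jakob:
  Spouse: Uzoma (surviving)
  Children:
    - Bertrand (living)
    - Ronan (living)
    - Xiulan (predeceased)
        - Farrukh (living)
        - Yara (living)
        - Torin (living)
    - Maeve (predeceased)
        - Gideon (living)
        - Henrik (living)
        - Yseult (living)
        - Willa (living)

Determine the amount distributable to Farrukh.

The spouse counts as an additional share at the children's level, so there are 5 primary shares of €1,224,000. Uzoma takes one such share (€1,224,000).
The children's combined portion (€4,896,000) is divided into 4 shares of €1,224,000: Bertrand and Ronan each take €1,224,000; Xiulan's €1,224,000 share passes to Xiulan's issue; Maeve's €1,224,000 share passes to Maeve's issue.
Xiulan's share (€1,224,000) is divided into 3 shares of €408,000: Farrukh, Yara, and Torin each take €408,000.
Maeve's share (€1,224,000) is divided into 4 shares of €306,000: Gideon, Henrik, Yseult, and Willa each take €306,000.

Farrukh receives €408,000.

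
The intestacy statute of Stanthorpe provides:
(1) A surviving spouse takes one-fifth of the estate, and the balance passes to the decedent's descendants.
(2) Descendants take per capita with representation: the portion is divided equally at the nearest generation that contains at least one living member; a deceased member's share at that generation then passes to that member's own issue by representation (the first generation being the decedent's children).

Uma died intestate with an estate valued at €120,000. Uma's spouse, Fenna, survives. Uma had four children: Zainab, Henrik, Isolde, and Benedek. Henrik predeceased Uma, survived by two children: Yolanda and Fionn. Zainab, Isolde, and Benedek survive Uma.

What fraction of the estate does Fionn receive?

Fionn receives 1/10 of the estate.

Fenna takes one-fifth of €120,000 = €24,000. The remaining €96,000 passes to the descendants.
The descendants' portion (€96,000) is divided into 4 shares of €24,000: Zainab, Isolde, and Benedek each take €24,000; Henrik's €24,000 share passes to Henrik's issue.
Henrik's share (€24,000) is divided into 2 shares of €12,000: Yolanda and Fionn each take €12,000.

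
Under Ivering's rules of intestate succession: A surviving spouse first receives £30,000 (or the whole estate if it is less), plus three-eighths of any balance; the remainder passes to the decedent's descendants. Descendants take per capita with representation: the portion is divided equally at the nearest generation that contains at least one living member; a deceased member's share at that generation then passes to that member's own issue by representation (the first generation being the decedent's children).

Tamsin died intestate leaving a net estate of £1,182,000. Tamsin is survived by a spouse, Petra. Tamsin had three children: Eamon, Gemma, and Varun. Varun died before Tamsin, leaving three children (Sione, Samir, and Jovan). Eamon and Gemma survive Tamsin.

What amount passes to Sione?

Sione receives £80,000.

Petra first takes £30,000, leaving a balance of £1,152,000. Petra then takes three-eighths of the balance (£432,000), for a total of £462,000. The remaining £720,000 passes to the descendants.
The descendants' portion (£720,000) is divided into 3 shares of £240,000: Eamon and Gemma each take £240,000; Varun's £240,000 share passes to Varun's issue.
Varun's share (£240,000) is divided into 3 shares of £80,000: Sione, Samir, and Jovan each take £80,000.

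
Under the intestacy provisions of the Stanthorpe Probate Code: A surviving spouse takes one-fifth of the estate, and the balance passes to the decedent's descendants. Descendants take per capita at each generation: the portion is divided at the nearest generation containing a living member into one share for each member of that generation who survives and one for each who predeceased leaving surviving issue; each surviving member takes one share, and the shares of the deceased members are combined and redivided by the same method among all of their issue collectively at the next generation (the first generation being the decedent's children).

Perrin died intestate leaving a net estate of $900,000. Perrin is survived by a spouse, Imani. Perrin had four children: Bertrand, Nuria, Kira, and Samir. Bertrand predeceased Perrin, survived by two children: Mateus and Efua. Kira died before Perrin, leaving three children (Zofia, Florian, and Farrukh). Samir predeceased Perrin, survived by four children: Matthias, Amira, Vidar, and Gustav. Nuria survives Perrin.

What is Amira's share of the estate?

Imani takes one-fifth of $900,000 = $180,000. The remaining $720,000 passes to the descendants.
The descendants' portion ($720,000) is divided at the children's generation into 4 shares of $180,000. Nuria takes $180,000. The 3 shares of the deceased (Bertrand, Kira, and Samir) are combined into a pool of $540,000.
That pool ($540,000) is divided at the grandchildren's generation equally among Mateus, Efua, Zofia, Florian, Farrukh, Matthias, Amira, Vidar, and Gustav: $60,000 each.

Amira receives $60,000.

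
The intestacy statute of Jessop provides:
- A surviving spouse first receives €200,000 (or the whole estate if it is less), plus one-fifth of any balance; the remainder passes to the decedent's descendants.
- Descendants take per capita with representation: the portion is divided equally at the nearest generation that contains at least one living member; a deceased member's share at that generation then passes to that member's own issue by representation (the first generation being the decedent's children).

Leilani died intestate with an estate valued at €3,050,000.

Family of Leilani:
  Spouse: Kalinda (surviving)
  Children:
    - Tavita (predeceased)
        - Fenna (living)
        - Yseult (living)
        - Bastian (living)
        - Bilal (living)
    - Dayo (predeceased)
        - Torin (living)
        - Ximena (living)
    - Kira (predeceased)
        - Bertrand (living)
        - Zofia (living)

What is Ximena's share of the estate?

Kalinda first takes €200,000, leaving a balance of €2,850,000. Kalinda then takes one-fifth of the balance (€570,000), for a total of €770,000. The remaining €2,280,000 passes to the descendants.
No child survives, so the initial division is made at the grandchildren's generation.
The descendants' portion (€2,280,000) is divided into 8 shares of €285,000: Fenna, Yseult, Bastian, Bilal, Torin, Ximena, Bertrand, and Zofia each take €285,000.

Ximena receives €285,000.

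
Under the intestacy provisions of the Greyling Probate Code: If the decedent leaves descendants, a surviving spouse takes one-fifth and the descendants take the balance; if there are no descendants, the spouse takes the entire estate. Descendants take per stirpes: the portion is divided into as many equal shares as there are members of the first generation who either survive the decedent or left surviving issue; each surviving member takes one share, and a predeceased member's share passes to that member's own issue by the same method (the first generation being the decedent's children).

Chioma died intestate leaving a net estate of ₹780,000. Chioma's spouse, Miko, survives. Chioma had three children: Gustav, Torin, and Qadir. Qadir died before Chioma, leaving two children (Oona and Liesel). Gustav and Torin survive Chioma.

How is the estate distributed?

Miko takes one-fifth of ₹780,000 = ₹156,000. The remaining ₹624,000 passes to the descendants.
The descendants' portion (₹624,000) is divided into 3 shares of ₹208,000: Gustav and Torin each take ₹208,000; Qadir's ₹208,000 share passes to Qadir's issue.
Qadir's share (₹208,000) is divided into 2 shares of ₹104,000: Oona and Liesel each take ₹104,000.

Miko: ₹156,000; Gustav: ₹208,000; Torin: ₹208,000; Oona: ₹104,000; Liesel: ₹104,000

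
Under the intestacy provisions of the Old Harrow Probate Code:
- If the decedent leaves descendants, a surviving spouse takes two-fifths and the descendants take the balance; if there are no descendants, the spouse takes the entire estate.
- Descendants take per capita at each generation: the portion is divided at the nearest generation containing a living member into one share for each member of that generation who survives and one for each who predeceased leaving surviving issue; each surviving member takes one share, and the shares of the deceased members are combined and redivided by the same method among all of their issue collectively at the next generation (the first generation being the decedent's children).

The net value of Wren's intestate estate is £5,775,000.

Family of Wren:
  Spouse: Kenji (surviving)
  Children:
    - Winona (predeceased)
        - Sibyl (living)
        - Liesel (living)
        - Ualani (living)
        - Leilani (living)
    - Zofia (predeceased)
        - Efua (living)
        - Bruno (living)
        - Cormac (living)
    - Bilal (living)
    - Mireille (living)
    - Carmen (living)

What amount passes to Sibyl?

Sibyl receives £198,000.

Kenji takes two-fifths of £5,775,000 = £2,310,000. The remaining £3,465,000 passes to the descendants.
The descendants' portion (£3,465,000) is divided at the children's generation into 5 shares of £693,000. Bilal, Mireille, and Carmen each take £693,000. The 2 shares of the deceased (Winona and Zofia) are combined into a pool of £1,386,000.
That pool (£1,386,000) is divided at the grandchildren's generation equally among Sibyl, Liesel, Ualani, Leilani, Efua, Bruno, and Cormac: £198,000 each.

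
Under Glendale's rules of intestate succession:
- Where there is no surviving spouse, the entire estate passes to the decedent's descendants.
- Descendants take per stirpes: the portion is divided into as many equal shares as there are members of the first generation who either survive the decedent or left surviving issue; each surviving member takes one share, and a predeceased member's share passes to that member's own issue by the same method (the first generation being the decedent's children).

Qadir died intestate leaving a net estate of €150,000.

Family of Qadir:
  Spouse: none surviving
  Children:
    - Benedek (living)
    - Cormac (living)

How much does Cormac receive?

The entire €150,000 passes to the descendants.
That amount (€150,000) is divided into 2 shares of €75,000: Benedek and Cormac each take €75,000.

Cormac receives €75,000.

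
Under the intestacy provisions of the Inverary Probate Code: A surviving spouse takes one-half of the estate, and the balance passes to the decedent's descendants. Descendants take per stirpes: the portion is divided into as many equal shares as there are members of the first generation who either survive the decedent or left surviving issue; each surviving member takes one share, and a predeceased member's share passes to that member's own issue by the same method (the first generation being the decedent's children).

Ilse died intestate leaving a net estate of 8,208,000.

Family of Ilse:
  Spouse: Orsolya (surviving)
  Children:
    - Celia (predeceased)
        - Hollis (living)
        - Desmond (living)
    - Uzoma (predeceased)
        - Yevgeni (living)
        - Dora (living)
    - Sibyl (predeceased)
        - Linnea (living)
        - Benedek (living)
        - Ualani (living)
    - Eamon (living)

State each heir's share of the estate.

Orsolya: 4,104,000; Hollis: 513,000; Desmond: 513,000; Yevgeni: 513,000; Dora: 513,000; Linnea: 342,000; Benedek: 342,000; Ualani: 342,000; Eamon: 1,026,000

Orsolya takes one-half of 8,208,000 = 4,104,000. The remaining 4,104,000 passes to the descendants.
The descendants' portion (4,104,000) is divided into 4 shares of 1,026,000: Eamon takes 1,026,000; Celia's 1,026,000 share passes to Celia's issue; Uzoma's 1,026,000 share passes to Uzoma's issue; Sibyl's 1,026,000 share passes to Sibyl's issue.
Celia's share (1,026,000) is divided into 2 shares of 513,000: Hollis and Desmond each take 513,000.
Uzoma's share (1,026,000) is divided into 2 shares of 513,000: Yevgeni and Dora each take 513,000.
Sibyl's share (1,026,000) is divided into 3 shares of 342,000: Linnea, Benedek, and Ualani each take 342,000.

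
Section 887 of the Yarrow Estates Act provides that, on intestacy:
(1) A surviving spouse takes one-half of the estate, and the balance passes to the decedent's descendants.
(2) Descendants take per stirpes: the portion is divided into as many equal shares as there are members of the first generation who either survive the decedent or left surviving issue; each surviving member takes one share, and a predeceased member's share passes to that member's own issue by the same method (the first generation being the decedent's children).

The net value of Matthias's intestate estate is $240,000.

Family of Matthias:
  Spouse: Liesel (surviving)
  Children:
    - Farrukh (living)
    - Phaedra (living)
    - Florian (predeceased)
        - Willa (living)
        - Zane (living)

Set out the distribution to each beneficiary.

Liesel takes one-half of $240,000 = $120,000. The remaining $120,000 passes to the descendants.
The descendants' portion ($120,000) is divided into 3 shares of $40,000: Farrukh and Phaedra each take $40,000; Florian's $40,000 share passes to Florian's issue.
Florian's share ($40,000) is divided into 2 shares of $20,000: Willa and Zane each take $20,000.

Liesel: $120,000; Farrukh: $40,000; Phaedra: $40,000; Willa: $20,000; Zane: $20,000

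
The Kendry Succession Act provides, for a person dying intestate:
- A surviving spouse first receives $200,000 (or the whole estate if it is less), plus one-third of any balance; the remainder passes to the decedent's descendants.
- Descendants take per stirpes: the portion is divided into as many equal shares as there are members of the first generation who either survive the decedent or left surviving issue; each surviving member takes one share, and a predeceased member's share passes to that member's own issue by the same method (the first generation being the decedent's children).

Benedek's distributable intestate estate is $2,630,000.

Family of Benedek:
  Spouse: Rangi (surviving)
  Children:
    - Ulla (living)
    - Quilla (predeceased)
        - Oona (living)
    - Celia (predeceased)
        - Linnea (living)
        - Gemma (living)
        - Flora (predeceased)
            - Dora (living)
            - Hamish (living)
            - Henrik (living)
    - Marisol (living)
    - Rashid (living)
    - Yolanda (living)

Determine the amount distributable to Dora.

Dora receives $30,000.

Rangi first takes $200,000, leaving a balance of $2,430,000. Rangi then takes one-third of the balance ($810,000), for a total of $1,010,000. The remaining $1,620,000 passes to the descendants.
The descendants' portion ($1,620,000) is divided into 6 shares of $270,000: Ulla, Marisol, Rashid, and Yolanda each take $270,000; Quilla's $270,000 share passes to Quilla's issue; Celia's $270,000 share passes to Celia's issue.
Quilla's share ($270,000) passes entirely to Oona.
Celia's share ($270,000) is divided into 3 shares of $90,000: Linnea and Gemma each take $90,000; Flora's $90,000 share passes to Flora's issue.
Flora's share ($90,000) is divided into 3 shares of $30,000: Dora, Hamish, and Henrik each take $30,000.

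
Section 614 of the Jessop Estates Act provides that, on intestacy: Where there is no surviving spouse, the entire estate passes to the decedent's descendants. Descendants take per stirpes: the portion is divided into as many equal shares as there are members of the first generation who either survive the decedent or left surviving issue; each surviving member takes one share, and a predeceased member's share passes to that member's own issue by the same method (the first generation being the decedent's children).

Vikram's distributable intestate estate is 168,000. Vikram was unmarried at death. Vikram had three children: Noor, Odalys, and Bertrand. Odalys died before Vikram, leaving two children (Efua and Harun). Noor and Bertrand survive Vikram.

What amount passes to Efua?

The entire 168,000 passes to the descendants.
That amount (168,000) is divided into 3 shares of 56,000: Noor and Bertrand each take 56,000; Odalys's 56,000 share passes to Odalys's issue.
Odalys's share (56,000) is divided into 2 shares of 28,000: Efua and Harun each take 28,000.

Efua receives 28,000.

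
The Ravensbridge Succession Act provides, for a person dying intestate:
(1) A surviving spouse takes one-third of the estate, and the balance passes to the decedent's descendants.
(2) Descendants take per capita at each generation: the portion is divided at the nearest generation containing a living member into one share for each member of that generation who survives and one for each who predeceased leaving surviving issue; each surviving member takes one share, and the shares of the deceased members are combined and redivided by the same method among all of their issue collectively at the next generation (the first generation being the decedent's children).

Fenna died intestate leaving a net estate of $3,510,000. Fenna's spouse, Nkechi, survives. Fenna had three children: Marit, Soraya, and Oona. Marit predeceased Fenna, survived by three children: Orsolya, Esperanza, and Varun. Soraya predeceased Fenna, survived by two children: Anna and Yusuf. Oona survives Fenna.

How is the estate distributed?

Nkechi takes one-third of $3,510,000 = $1,170,000. The remaining $2,340,000 passes to the descendants.
The descendants' portion ($2,340,000) is divided at the children's generation into 3 shares of $780,000. Oona takes $780,000. The 2 shares of the deceased (Marit and Soraya) are combined into a pool of $1,560,000.
That pool ($1,560,000) is divided at the grandchildren's generation equally among Orsolya, Esperanza, Varun, Anna, and Yusuf: $312,000 each.

Nkechi: $1,170,000; Orsolya: $312,000; Esperanza: $312,000; Varun: $312,000; Anna: $312,000; Yusuf: $312,000; Oona: $780,000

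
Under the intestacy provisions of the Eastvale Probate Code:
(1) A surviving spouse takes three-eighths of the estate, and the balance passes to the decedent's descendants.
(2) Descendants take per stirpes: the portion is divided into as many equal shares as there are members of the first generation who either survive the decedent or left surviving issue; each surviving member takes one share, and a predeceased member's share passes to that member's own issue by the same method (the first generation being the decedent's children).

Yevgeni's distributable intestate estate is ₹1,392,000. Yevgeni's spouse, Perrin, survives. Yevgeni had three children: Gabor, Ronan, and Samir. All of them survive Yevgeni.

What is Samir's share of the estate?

Samir receives ₹290,000.

Perrin takes three-eighths of ₹1,392,000 = ₹522,000. The remaining ₹870,000 passes to the descendants.
The descendants' portion (₹870,000) is divided into 3 shares of ₹290,000: Gabor, Ronan, and Samir each take ₹290,000.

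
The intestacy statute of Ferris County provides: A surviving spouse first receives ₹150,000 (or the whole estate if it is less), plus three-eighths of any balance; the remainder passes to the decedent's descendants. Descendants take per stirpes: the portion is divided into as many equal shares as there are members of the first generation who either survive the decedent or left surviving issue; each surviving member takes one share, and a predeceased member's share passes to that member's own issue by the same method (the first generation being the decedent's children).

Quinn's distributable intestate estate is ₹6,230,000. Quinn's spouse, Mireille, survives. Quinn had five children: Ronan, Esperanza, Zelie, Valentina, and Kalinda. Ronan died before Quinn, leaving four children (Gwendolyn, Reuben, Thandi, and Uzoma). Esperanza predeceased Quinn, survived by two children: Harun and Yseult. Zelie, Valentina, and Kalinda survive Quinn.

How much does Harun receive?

Harun receives ₹380,000.

Mireille first takes ₹150,000, leaving a balance of ₹6,080,000. Mireille then takes three-eighths of the balance (₹2,280,000), for a total of ₹2,430,000. The remaining ₹3,800,000 passes to the descendants.
The descendants' portion (₹3,800,000) is divided into 5 shares of ₹760,000: Zelie, Valentina, and Kalinda each take ₹760,000; Ronan's ₹760,000 share passes to Ronan's issue; Esperanza's ₹760,000 share passes to Esperanza's issue.
Ronan's share (₹760,000) is divided into 4 shares of ₹190,000: Gwendolyn, Reuben, Thandi, and Uzoma each take ₹190,000.
Esperanza's share (₹760,000) is divided into 2 shares of ₹380,000: Harun and Yseult each take ₹380,000.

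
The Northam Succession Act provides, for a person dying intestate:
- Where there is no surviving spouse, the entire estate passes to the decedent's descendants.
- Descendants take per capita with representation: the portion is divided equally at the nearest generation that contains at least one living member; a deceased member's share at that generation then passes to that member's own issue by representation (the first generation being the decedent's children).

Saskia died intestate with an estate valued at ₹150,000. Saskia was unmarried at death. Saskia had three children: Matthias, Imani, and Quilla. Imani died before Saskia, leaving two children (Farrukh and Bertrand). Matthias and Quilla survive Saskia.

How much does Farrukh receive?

Farrukh receives ₹25,000.

The entire ₹150,000 passes to the descendants.
That amount (₹150,000) is divided into 3 shares of ₹50,000: Matthias and Quilla each take ₹50,000; Imani's ₹50,000 share passes to Imani's issue.
Imani's share (₹50,000) is divided into 2 shares of ₹25,000: Farrukh and Bertrand each take ₹25,000.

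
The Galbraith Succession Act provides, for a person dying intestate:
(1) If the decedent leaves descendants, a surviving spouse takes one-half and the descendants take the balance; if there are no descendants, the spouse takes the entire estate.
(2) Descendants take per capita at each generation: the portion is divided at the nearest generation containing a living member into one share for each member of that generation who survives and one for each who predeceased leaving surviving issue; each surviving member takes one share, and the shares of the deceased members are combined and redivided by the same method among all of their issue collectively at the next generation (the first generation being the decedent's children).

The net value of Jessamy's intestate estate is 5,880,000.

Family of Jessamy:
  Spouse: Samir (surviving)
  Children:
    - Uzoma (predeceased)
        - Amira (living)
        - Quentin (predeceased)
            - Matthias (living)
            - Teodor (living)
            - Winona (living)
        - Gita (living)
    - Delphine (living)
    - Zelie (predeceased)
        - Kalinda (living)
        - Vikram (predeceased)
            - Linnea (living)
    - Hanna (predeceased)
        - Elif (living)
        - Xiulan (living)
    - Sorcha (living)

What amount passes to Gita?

Samir takes one-half of 5,880,000 = 2,940,000. The remaining 2,940,000 passes to the descendants.
The descendants' portion (2,940,000) is divided at the children's generation into 5 shares of 588,000. Delphine and Sorcha each take 588,000. The 3 shares of the deceased (Uzoma, Zelie, and Hanna) are combined into a pool of 1,764,000.
That pool (1,764,000) is divided at the grandchildren's generation into 7 shares of 252,000. Amira, Gita, Kalinda, Elif, and Xiulan each take 252,000. The 2 shares of the deceased (Quentin and Vikram) are combined into a pool of 504,000.
That pool (504,000) is divided at the great-grandchildren's generation equally among Matthias, Teodor, Winona, and Linnea: 126,000 each.

Gita receives 252,000.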